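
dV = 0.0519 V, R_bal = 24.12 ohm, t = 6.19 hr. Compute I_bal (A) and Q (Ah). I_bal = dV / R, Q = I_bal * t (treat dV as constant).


I_bal = dV / R = 0.0519 / 24.12 = 0.0021517 A
Q = I_bal * t = 0.0021517 * 6.19 = 0.01332 Ah

I=0.0021517 A, Q=0.01332 Ah


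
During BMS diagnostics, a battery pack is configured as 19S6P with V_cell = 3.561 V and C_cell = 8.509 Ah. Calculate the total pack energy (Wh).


E = Ns * Vcell * Np * Ccell = 19 * 3.561 * 6 * 8.509 = 3454 Wh

3454 Wh


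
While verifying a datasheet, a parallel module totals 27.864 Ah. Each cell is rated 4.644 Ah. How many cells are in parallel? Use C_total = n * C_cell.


n = C_total / C_cell = 27.864 / 4.644 = 6

6


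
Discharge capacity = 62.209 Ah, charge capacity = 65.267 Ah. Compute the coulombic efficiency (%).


Coulombic efficiency = 62.209/65.267 * 100% = 95.31%

95.31%


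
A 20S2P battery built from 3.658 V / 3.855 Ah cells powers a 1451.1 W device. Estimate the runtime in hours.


Step 1: E_pack = Ns * V_cell * Np * C_cell = 20 * 3.658 * 2 * 3.855 = 564.06 Wh
Step 2: t = E_pack / P = 564.06 / 1451.1 = 0.3887 hr

0.3887 hr


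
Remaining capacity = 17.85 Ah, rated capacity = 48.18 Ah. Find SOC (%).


SOC% = 17.85 / 48.18 * 100 = 37.05%

37.05%


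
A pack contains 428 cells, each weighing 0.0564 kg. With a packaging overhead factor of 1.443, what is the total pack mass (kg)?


m_pack = n * m_cell * overhead = 428 * 0.0564 * 1.443 = 34.83 kg

34.83 kg


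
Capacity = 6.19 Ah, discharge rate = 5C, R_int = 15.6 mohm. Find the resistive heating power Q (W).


Convert: R = 15.6 mohm = 0.0156 ohm
Step 1: I = C_rate * capacity = 5 * 6.19 = 30.95 A
Step 2: Q = I^2 * R = 30.95^2 * 0.0156 = 957.9 * 0.0156 = 14.94 W

14.94 W


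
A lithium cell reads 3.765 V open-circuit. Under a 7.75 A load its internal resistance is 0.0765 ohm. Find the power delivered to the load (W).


Step 1: V_terminal = OCV - I*R = 3.765 - 7.75 * 0.0765 = 3.1721 V
Step 2: P_out = V_terminal * I = 3.1721 * 7.75 = 24.58 W

24.58 W


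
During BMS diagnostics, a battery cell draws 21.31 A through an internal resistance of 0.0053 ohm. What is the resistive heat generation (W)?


Q = I^2 * R = 21.31^2 * 0.0053 = 2.407 W

2.407 W


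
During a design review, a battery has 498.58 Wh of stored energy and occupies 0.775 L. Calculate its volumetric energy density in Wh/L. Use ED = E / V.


ED = E / V = 498.58 / 0.775 = 643.3 Wh/L

643.3 Wh/L


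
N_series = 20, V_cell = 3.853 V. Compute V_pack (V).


With 20 cells in series at 3.853 V each, V_pack = 77.06 V

77.06 V


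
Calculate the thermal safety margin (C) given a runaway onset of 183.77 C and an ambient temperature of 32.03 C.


Safety margin = 183.77 C - 32.03 C = 151.74 C

151.74 C


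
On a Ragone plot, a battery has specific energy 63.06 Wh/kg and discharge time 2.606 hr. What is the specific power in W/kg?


Specific power = 63.06 Wh/kg / 2.606 hr = 24.20 W/kg

24.20 W/kg


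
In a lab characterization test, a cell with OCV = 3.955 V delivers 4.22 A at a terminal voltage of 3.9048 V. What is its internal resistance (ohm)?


R = (OCV - V) / I = (3.955 - 3.9048) / 4.22 = 0.01190 ohm

0.01190 ohm


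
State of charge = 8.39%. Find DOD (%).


DOD = 100 - SOC = 100 - 8.39 = 91.61%

91.61%


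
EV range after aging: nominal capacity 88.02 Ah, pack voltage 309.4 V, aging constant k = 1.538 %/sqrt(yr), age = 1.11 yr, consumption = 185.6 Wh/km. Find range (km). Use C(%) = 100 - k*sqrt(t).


Step 1: capacity retention = 100 - 1.538 * sqrt(1.11) = 100 - 1.538 * 1.0536 = 98.38%
Step 2: C_now = 88.02 * 98.38/100 = 86.594 Ah
Step 3: E_pack = V * C_now = 309.4 * 86.594 = 26792 Wh
Step 4: range = E_pack / consumption = 26792 / 185.6 = 144.4 km

144.4 km


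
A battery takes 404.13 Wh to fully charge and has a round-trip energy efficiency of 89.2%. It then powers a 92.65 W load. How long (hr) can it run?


Step 1: E_discharge = eta/100 * E_charge = 89.2/100 * 404.13 = 360.48 Wh
Step 2: t = E_discharge / P = 360.48 / 92.65 = 3.891 hr

3.891 hr


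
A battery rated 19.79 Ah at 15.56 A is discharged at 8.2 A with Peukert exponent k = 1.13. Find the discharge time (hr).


Step 1: t_rated = C / I_rated = 19.79 / 15.56 = 1.2719 hr
Step 2: ratio = 15.56 / 8.2 = 1.8976
Step 3: ratio^k = 1.8976^1.13 = 2.0624
Step 4: t = t_rated * ratio^k = 1.2719 * 2.0624 = 2.623 hr

2.623 hr


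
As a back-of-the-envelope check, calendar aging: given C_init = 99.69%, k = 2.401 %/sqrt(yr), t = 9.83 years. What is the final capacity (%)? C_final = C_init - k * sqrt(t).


sqrt(t) = sqrt(9.83) = 3.1353
C_final = 99.69 - 2.401 * 3.1353 = 92.16%

92.16%


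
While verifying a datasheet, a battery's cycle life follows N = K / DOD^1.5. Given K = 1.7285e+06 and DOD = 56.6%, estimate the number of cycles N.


Step 1: DOD^1.5 = 56.6^1.5 = 425.82
Step 2: N = 1.7285e+06 / 425.82 = 4059 cycles

4059 cycles


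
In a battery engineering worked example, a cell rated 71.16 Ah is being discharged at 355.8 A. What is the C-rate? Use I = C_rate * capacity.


C_rate = I / capacity = 355.8 / 71.16 = 5C

5C


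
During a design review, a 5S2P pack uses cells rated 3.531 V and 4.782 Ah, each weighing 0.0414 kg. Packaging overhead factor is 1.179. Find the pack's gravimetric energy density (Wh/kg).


Step 1: V_pack = 5 * 3.531 = 17.655 V
Step 2: C_pack = 2 * 4.782 = 9.564 Ah
Step 3: E_pack = V_pack * C_pack = 17.655 * 9.564 = 168.85 Wh
Step 4: m_pack = 5 * 2 * 0.0414 * 1.179 = 0.48811 kg
Step 5: ED = E_pack / m_pack = 168.85 / 0.48811 = 345.9 Wh/kg

345.9 Wh/kg


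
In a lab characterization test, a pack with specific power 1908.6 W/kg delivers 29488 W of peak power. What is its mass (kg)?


m = P / SP = 29488 / 1908.6 = 15.45 kg

15.45 kg


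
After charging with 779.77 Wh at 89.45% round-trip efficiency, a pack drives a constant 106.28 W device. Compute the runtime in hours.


Step 1: E_discharge = eta/100 * E_charge = 89.45/100 * 779.77 = 697.5 Wh
Step 2: t = E_discharge / P = 697.5 / 106.28 = 6.563 hr

6.563 hr


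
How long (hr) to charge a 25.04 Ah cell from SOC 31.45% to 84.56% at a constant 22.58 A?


Step 1: dSOC = 84.56% - 31.45% = 53.11%
Step 2: delta_Ah = 25.04 * 53.11 / 100 = 13.299 Ah
Step 3: t = 13.299 / 22.58 = 0.5890 hr

0.5890 hr


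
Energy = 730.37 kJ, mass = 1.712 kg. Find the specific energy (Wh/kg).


Convert: E = 730.37 kJ = 202.88 Wh
ED = E / m = 202.88 / 1.712 = 118.5 Wh/kg

118.5 Wh/kg


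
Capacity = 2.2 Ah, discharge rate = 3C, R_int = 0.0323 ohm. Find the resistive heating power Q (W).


Step 1: I = C_rate * capacity = 3 * 2.2 = 6.6 A
Step 2: Q = I^2 * R = 6.6^2 * 0.0323 = 43.56 * 0.0323 = 1.407 W

1.407 W


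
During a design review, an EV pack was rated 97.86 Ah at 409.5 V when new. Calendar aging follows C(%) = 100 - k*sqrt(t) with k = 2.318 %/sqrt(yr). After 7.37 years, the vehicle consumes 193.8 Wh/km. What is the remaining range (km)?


Step 1: capacity retention = 100 - 2.318 * sqrt(7.37) = 100 - 2.318 * 2.7148 = 93.707%
Step 2: C_now = 97.86 * 93.707/100 = 91.702 Ah
Step 3: E_pack = V * C_now = 409.5 * 91.702 = 37552 Wh
Step 4: range = E_pack / consumption = 37552 / 193.8 = 193.8 km

193.8 km


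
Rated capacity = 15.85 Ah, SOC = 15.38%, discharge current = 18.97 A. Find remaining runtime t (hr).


Step 1: remaining = SOC/100 * C_total = 15.38/100 * 15.85 = 2.4377 Ah
Step 2: t = remaining / I = 2.4377 / 18.97 = 0.1285 hr

0.1285 hr


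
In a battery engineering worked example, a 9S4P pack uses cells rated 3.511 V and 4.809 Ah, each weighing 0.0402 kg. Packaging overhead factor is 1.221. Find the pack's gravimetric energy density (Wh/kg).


Step 1: V_pack = 9 * 3.511 = 31.599 V
Step 2: C_pack = 4 * 4.809 = 19.236 Ah
Step 3: E_pack = V_pack * C_pack = 31.599 * 19.236 = 607.84 Wh
Step 4: m_pack = 9 * 4 * 0.0402 * 1.221 = 1.767 kg
Step 5: ED = E_pack / m_pack = 607.84 / 1.767 = 344.0 Wh/kg

344.0 Wh/kg


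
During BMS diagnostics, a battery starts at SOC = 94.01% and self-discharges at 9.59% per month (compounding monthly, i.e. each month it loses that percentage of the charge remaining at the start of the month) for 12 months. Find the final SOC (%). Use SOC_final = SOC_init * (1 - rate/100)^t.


Monthly retention factor = 1 - 9.59/100 = 0.9041
Over 12 months: factor^12 = 0.29826
SOC_final = 94.01 * 0.29826 = 28.04%

28.04%


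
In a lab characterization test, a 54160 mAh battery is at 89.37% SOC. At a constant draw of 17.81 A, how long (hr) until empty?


Convert: C_total = 54160 mAh = 54.16 Ah
Step 1: remaining = SOC/100 * C_total = 89.37/100 * 54.16 = 48.403 Ah
Step 2: t = remaining / I = 48.403 / 17.81 = 2.718 hr

2.718 hr


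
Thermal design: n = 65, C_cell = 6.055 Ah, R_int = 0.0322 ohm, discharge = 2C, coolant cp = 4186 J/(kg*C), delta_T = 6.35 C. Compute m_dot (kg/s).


Step 1: I = 2 * 6.055 = 12.11 A
Step 2: Q_cell = I^2 * R = 12.11^2 * 0.0322 = 4.7222 W
Step 3: Q_total = 65 * 4.7222 = 306.94 W
Step 4: m_dot = Q_total / (cp * dT) = 306.94 / (4186 * 6.35) = 0.01155 kg/s

0.01155 kg/s


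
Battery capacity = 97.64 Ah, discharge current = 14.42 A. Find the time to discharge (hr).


t = capacity / current = 97.64 / 14.42 = 6.771 hr

6.771 hr


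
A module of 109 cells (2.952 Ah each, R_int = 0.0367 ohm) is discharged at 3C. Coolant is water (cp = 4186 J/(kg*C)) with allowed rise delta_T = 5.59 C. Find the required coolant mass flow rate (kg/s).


Step 1: I = 3 * 2.952 = 8.856 A
Step 2: Q_cell = I^2 * R = 8.856^2 * 0.0367 = 2.8783 W
Step 3: Q_total = 109 * 2.8783 = 313.73 W
Step 4: m_dot = Q_total / (cp * dT) = 313.73 / (4186 * 5.59) = 0.01341 kg/s

0.01341 kg/s


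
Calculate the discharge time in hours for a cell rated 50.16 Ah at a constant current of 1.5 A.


t = capacity / current = 50.16 / 1.5 = 33.44 hr

33.44 hr


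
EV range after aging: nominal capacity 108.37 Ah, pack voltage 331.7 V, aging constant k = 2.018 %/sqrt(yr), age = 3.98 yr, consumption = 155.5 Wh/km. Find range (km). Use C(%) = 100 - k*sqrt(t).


Step 1: capacity retention = 100 - 2.018 * sqrt(3.98) = 100 - 2.018 * 1.995 = 95.974%
Step 2: C_now = 108.37 * 95.974/100 = 104.01 Ah
Step 3: E_pack = V * C_now = 331.7 * 104.01 = 34500 Wh
Step 4: range = E_pack / consumption = 34500 / 155.5 = 221.9 km

221.9 km


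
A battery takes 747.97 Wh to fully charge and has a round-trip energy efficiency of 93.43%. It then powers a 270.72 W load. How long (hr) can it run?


Step 1: E_discharge = eta/100 * E_charge = 93.43/100 * 747.97 = 698.83 Wh
Step 2: t = E_discharge / P = 698.83 / 270.72 = 2.581 hr

2.581 hr


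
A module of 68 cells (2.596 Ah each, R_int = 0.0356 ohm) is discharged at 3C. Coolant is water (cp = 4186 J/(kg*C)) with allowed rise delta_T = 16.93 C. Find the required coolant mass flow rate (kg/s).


Step 1: I = 3 * 2.596 = 7.788 A
Step 2: Q_cell = I^2 * R = 7.788^2 * 0.0356 = 2.1592 W
Step 3: Q_total = 68 * 2.1592 = 146.83 W
Step 4: m_dot = Q_total / (cp * dT) = 146.83 / (4186 * 16.93) = 0.002072 kg/s

0.002072 kg/s


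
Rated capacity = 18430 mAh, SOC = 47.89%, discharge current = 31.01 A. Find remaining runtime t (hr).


Convert: C_total = 18430 mAh = 18.43 Ah
Step 1: remaining = SOC/100 * C_total = 47.89/100 * 18.43 = 8.8261 Ah
Step 2: t = remaining / I = 8.8261 / 31.01 = 0.2846 hr

0.2846 hr


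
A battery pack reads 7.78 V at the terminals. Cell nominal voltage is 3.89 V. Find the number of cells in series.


n = V_pack / V_cell = 7.78 / 3.89 = 2

2


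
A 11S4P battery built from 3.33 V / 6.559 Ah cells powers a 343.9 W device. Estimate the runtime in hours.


Step 1: E_pack = Ns * V_cell * Np * C_cell = 11 * 3.33 * 4 * 6.559 = 961.02 Wh
Step 2: t = E_pack / P = 961.02 / 343.9 = 2.794 hr

2.794 hr


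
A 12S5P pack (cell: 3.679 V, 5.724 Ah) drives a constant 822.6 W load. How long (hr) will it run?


Step 1: E_pack = Ns * V_cell * Np * C_cell = 12 * 3.679 * 5 * 5.724 = 1263.5 Wh
Step 2: t = E_pack / P = 1263.5 / 822.6 = 1.536 hr

1.536 hr


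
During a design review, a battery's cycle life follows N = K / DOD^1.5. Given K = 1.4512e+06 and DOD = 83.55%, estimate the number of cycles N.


Step 1: DOD^1.5 = 83.55^1.5 = 763.69
Step 2: N = 1.4512e+06 / 763.69 = 1900 cycles

1900 cycles


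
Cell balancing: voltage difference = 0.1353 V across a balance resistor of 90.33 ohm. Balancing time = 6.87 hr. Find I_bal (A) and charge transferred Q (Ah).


First, Ohm's law: I_bal = 0.1353 V / 90.33 ohm = 0.0014978 A
Then Q = I * t = 0.0014978 A * 6.87 hr = 0.01029 Ah

I=0.0014978 A, Q=0.01029 Ah


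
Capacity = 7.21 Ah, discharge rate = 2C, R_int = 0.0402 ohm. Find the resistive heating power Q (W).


Step 1: I = C_rate * capacity = 2 * 7.21 = 14.42 A
Step 2: Q = I^2 * R = 14.42^2 * 0.0402 = 207.94 * 0.0402 = 8.359 W

8.359 W


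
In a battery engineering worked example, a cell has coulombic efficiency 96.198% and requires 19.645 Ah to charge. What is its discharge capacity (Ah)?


Q_dis = eta/100 * Q_chg = 96.198/100 * 19.645 = 18.90 Ah

18.90 Ah


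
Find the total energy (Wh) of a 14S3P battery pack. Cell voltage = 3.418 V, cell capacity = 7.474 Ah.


E = Ns * Vcell * Np * Ccell = 14 * 3.418 * 3 * 7.474 = 1073 Wh

1073 Wh


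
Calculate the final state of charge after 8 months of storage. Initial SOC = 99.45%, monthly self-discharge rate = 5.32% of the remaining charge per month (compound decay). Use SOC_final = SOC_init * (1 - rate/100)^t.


decay = (1 - 5.32/100)^8 = 0.64575
SOC_final = 99.45 * 0.64575 = 64.22%

64.22%


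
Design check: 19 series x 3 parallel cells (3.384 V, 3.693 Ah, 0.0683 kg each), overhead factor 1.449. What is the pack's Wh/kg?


Step 1: V_pack = 19 * 3.384 = 64.296 V
Step 2: C_pack = 3 * 3.693 = 11.079 Ah
Step 3: E_pack = V_pack * C_pack = 64.296 * 11.079 = 712.34 Wh
Step 4: m_pack = 19 * 3 * 0.0683 * 1.449 = 5.6411 kg
Step 5: ED = E_pack / m_pack = 712.34 / 5.6411 = 126.3 Wh/kg

126.3 Wh/kg


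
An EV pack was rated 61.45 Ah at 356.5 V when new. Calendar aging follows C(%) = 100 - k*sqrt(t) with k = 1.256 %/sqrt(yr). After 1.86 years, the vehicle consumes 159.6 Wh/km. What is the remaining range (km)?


Step 1: capacity retention = 100 - 1.256 * sqrt(1.86) = 100 - 1.256 * 1.3638 = 98.287%
Step 2: C_now = 61.45 * 98.287/100 = 60.397 Ah
Step 3: E_pack = V * C_now = 356.5 * 60.397 = 21532 Wh
Step 4: range = E_pack / consumption = 21532 / 159.6 = 134.9 km

134.9 km


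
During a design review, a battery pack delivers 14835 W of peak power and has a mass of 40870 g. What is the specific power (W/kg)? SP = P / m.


Convert: m = 40870 g = 40.87 kg
Specific power = 14835 W / 40.87 kg = 363.0 W/kg

363.0 W/kg


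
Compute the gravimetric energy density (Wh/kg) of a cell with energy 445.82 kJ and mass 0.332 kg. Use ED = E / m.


Convert: E = 445.82 kJ = 123.84 Wh
ED = E / m = 123.84 / 0.332 = 373.0 Wh/kg

373.0 Wh/kg


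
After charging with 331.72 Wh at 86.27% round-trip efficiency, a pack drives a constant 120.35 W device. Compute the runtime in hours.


Step 1: E_discharge = eta/100 * E_charge = 86.27/100 * 331.72 = 286.17 Wh
Step 2: t = E_discharge / P = 286.17 / 120.35 = 2.378 hr

2.378 hr


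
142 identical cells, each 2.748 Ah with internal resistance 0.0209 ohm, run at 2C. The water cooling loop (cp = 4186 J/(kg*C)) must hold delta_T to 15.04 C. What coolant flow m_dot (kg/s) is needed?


Step 1: I = 2 * 2.748 = 5.496 A
Step 2: Q_cell = I^2 * R = 5.496^2 * 0.0209 = 0.63131 W
Step 3: Q_total = 142 * 0.63131 = 89.646 W
Step 4: m_dot = Q_total / (cp * dT) = 89.646 / (4186 * 15.04) = 0.001424 kg/s

0.001424 kg/s


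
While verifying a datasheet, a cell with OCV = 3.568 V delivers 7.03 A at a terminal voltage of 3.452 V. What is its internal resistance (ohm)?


R = (OCV - V) / I = (3.568 - 3.452) / 7.03 = 0.01650 ohm

0.01650 ohm


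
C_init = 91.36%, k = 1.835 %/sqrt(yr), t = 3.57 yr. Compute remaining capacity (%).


sqrt(t) = sqrt(3.57) = 1.8894
C_final = 91.36 - 1.835 * 1.8894 = 87.89%

87.89%


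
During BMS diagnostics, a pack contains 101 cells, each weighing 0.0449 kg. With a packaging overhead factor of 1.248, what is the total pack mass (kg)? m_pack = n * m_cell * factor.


m_pack = n * m_cell * overhead = 101 * 0.0449 * 1.248 = 5.660 kg

5.660 kg


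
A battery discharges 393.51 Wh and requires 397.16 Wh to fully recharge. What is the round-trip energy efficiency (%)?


Round-trip efficiency = 393.51/397.16 * 100% = 99.08%

99.08%


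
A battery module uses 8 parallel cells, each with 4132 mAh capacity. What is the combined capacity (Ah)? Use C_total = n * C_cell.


Convert: C_cell = 4132 mAh = 4.132 Ah
C_total = 8 * 4.132 = 33.056 Ah

33.056 Ah


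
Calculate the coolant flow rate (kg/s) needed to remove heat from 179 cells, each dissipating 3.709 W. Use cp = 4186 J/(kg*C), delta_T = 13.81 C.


Step 1: Total heat Q = 179 * 3.709 W = 663.91 W
Step 2: denom = cp * dT = 4186 * 13.81 = 57809
Step 3: m_dot = 663.91 / 57809 = 0.01148 kg/s

0.01148 kg/s


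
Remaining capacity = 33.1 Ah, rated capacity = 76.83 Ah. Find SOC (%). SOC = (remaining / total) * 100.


SOC% = 33.1 / 76.83 * 100 = 43.08%

43.08%


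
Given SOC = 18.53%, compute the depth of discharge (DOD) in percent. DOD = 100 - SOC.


DOD = 100 - SOC = 100 - 18.53 = 81.47%

81.47%


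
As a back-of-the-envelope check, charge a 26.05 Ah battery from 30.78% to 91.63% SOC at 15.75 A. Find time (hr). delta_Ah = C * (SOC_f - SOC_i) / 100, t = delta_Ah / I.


Step 1: dSOC = 91.63% - 30.78% = 60.85%
Step 2: delta_Ah = 26.05 * 60.85 / 100 = 15.851 Ah
Step 3: t = 15.851 / 15.75 = 1.006 hr

1.006 hr


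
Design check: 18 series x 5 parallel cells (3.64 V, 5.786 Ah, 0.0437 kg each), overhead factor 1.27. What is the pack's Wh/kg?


Step 1: V_pack = 18 * 3.64 = 65.52 V
Step 2: C_pack = 5 * 5.786 = 28.93 Ah
Step 3: E_pack = V_pack * C_pack = 65.52 * 28.93 = 1895.5 Wh
Step 4: m_pack = 18 * 5 * 0.0437 * 1.27 = 4.9949 kg
Step 5: ED = E_pack / m_pack = 1895.5 / 4.9949 = 379.5 Wh/kg

379.5 Wh/kg


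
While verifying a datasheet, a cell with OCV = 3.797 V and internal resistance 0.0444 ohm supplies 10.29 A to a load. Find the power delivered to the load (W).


Step 1: V_terminal = OCV - I*R = 3.797 - 10.29 * 0.0444 = 3.3401 V
Step 2: P_out = V_terminal * I = 3.3401 * 10.29 = 34.37 W

34.37 W


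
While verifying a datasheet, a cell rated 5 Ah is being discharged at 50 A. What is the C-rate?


C_rate = I / capacity = 50 / 5 = 10C

10C


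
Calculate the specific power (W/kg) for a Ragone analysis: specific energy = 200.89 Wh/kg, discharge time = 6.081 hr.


P_specific = E / t = 200.89 / 6.081 = 33.04 W/kg

33.04 W/kg


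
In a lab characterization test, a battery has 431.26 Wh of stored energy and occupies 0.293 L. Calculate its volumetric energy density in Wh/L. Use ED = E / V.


Volumetric ED = 431.26 Wh / 0.293 L = 1472 Wh/L

1472 Wh/L


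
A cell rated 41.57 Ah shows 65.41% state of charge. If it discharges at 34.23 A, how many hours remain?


Step 1: remaining = SOC/100 * C_total = 65.41/100 * 41.57 = 27.191 Ah
Step 2: t = remaining / I = 27.191 / 34.23 = 0.7944 hr

0.7944 hr


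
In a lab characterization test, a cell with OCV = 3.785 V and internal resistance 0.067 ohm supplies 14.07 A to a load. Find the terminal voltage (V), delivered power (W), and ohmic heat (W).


Step 1: V_terminal = OCV - I*R = 3.785 - 14.07 * 0.067 = 2.8423 V
Step 2: P_out = V_terminal * I = 2.8423 * 14.07 = 39.99 W
Step 3: Q = I^2 * R = 14.07^2 * 0.067 = 13.26 W

V=2.8423 V, P=39.99 W, Q=13.26 W


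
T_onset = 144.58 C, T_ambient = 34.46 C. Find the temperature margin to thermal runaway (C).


Safety margin = 144.58 C - 34.46 C = 110.12 C

110.12 C


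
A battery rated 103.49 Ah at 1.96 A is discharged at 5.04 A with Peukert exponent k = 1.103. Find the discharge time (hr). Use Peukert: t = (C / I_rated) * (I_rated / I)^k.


Step 1: t_rated = C / I_rated = 103.49 / 1.96 = 52.801 hr
Step 2: ratio = 1.96 / 5.04 = 0.38889
Step 3: ratio^k = 0.38889^1.103 = 0.35284
Step 4: t = t_rated * ratio^k = 52.801 * 0.35284 = 18.63 hr

18.63 hr


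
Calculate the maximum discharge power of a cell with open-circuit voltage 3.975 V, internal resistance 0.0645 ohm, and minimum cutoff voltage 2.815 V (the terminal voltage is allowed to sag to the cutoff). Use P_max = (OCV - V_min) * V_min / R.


P_max = (OCV - V_min) * V_min / R = (3.975 - 2.815) * 2.815 / 0.0645 = 1.16 * 2.815 / 0.0645 = 50.63 W

50.63 W


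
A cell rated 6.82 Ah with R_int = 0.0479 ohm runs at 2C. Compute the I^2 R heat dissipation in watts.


Step 1: I = C_rate * capacity = 2 * 6.82 = 13.64 A
Step 2: Q = I^2 * R = 13.64^2 * 0.0479 = 186.05 * 0.0479 = 8.912 W

8.912 W


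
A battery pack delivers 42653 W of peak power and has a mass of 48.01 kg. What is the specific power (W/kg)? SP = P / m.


SP = P / m = 42653 / 48.01 = 888.4 W/kg

888.4 W/kg


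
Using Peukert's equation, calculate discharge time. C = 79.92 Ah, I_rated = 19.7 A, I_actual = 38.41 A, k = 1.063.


Step 1: t_rated = C / I_rated = 79.92 / 19.7 = 4.0569 hr
Step 2: ratio = 19.7 / 38.41 = 0.51289
Step 3: ratio^k = 0.51289^1.063 = 0.49176
Step 4: t = t_rated * ratio^k = 4.0569 * 0.49176 = 1.995 hr

1.995 hr


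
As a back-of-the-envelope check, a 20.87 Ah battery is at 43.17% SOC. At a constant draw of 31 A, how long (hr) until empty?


Step 1: remaining = SOC/100 * C_total = 43.17/100 * 20.87 = 9.0096 Ah
Step 2: t = remaining / I = 9.0096 / 31 = 0.2906 hr

0.2906 hr


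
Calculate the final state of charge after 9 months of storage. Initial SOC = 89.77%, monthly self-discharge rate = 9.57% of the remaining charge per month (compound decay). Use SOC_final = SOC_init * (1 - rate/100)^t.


Monthly retention factor = 1 - 9.57/100 = 0.9043
Over 9 months: factor^9 = 0.4044
SOC_final = 89.77 * 0.4044 = 36.30%

36.30%


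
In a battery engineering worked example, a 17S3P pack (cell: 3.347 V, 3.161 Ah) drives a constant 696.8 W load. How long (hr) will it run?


Step 1: E_pack = Ns * V_cell * Np * C_cell = 17 * 3.347 * 3 * 3.161 = 539.57 Wh
Step 2: t = E_pack / P = 539.57 / 696.8 = 0.7744 hr

0.7744 hr


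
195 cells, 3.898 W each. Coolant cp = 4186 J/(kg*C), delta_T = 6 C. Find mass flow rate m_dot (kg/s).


Step 1: Total heat Q = 195 * 3.898 W = 760.11 W
Step 2: denom = cp * dT = 4186 * 6 = 25116
Step 3: m_dot = 760.11 / 25116 = 0.03026 kg/s

0.03026 kg/s


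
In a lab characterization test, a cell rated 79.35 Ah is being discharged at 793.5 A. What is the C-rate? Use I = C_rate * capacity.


C_rate = I / capacity = 793.5 / 79.35 = 10C

10C


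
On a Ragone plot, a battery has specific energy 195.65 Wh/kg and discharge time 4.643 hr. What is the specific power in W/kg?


Specific power = 195.65 Wh/kg / 4.643 hr = 42.14 W/kg

42.14 W/kg


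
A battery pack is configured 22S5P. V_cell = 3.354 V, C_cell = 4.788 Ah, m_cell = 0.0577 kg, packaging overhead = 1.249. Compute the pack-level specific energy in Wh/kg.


Step 1: V_pack = 22 * 3.354 = 73.788 V
Step 2: C_pack = 5 * 4.788 = 23.94 Ah
Step 3: E_pack = V_pack * C_pack = 73.788 * 23.94 = 1766.5 Wh
Step 4: m_pack = 22 * 5 * 0.0577 * 1.249 = 7.9274 kg
Step 5: ED = E_pack / m_pack = 1766.5 / 7.9274 = 222.8 Wh/kg

222.8 Wh/kg


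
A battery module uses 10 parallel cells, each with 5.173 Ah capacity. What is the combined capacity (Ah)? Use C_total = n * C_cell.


Parallel capacities add: 10 * 5.173 Ah = 51.73 Ah

51.73 Ah


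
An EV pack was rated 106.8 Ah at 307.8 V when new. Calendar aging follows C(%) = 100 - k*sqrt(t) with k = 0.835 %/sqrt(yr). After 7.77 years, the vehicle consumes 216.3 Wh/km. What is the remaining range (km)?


Step 1: capacity retention = 100 - 0.835 * sqrt(7.77) = 100 - 0.835 * 2.7875 = 97.672%
Step 2: C_now = 106.8 * 97.672/100 = 104.31 Ah
Step 3: E_pack = V * C_now = 307.8 * 104.31 = 32107 Wh
Step 4: range = E_pack / consumption = 32107 / 216.3 = 148.4 km

148.4 km


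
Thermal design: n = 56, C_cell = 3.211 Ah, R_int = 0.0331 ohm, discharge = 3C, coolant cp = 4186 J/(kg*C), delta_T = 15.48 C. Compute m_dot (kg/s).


Step 1: I = 3 * 3.211 = 9.633 A
Step 2: Q_cell = I^2 * R = 9.633^2 * 0.0331 = 3.0715 W
Step 3: Q_total = 56 * 3.0715 = 172 W
Step 4: m_dot = Q_total / (cp * dT) = 172 / (4186 * 15.48) = 0.002654 kg/s

0.002654 kg/s


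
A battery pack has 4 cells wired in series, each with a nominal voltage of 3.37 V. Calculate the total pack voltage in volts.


V_pack = n * V_cell = 4 * 3.37 = 13.48 V

13.48 V


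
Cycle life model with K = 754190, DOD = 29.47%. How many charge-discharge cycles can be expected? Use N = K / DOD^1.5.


DOD^1.5 = 159.98
N = K / DOD^1.5 = 754190 / 159.98 = 4714

4714 cycles


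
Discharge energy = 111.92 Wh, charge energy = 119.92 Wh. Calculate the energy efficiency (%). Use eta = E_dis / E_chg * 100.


eta_e = E_dis / E_chg * 100 = 111.92 / 119.92 * 100 = 93.33%

93.33%


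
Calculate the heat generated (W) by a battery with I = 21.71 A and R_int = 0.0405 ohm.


Q = I^2 * R = 21.71^2 * 0.0405 = 19.09 W

19.09 W


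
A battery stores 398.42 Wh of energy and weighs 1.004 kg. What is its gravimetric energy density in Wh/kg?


Specific energy = 398.42 Wh / 1.004 kg = 396.8 Wh/kg

396.8 Wh/kg


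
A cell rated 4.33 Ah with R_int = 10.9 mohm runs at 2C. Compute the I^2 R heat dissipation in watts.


Convert: R = 10.9 mohm = 0.0109 ohm
Step 1: I = C_rate * capacity = 2 * 4.33 = 8.66 A
Step 2: Q = I^2 * R = 8.66^2 * 0.0109 = 74.996 * 0.0109 = 0.8175 W

0.8175 W


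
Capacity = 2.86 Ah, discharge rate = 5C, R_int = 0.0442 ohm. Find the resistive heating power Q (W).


Step 1: I = C_rate * capacity = 5 * 2.86 = 14.3 A
Step 2: Q = I^2 * R = 14.3^2 * 0.0442 = 204.49 * 0.0442 = 9.038 W

9.038 W


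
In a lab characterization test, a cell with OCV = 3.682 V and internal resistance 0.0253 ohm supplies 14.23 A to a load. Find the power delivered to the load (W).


Step 1: V_terminal = OCV - I*R = 3.682 - 14.23 * 0.0253 = 3.322 V
Step 2: P_out = V_terminal * I = 3.322 * 14.23 = 47.27 W

47.27 W


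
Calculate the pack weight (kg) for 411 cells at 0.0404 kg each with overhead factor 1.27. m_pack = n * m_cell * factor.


Cell mass sum = 411 * 0.0404 = 16.604 kg
With overhead 1.27: m_pack = 16.604 * 1.27 = 21.09 kg

21.09 kg


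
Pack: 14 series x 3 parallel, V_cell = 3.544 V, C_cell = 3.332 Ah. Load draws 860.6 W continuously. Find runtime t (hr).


Step 1: E_pack = Ns * V_cell * Np * C_cell = 14 * 3.544 * 3 * 3.332 = 495.96 Wh
Step 2: t = E_pack / P = 495.96 / 860.6 = 0.5763 hr

0.5763 hr


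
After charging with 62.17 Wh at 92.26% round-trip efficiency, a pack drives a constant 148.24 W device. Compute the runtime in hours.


Step 1: E_discharge = eta/100 * E_charge = 92.26/100 * 62.17 = 57.358 Wh
Step 2: t = E_discharge / P = 57.358 / 148.24 = 0.3869 hr

0.3869 hr


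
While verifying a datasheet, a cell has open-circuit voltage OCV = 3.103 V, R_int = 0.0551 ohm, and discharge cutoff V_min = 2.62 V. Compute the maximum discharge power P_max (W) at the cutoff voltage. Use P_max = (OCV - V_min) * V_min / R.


P_max = (OCV - V_min) * V_min / R = (3.103 - 2.62) * 2.62 / 0.0551 = 0.483 * 2.62 / 0.0551 = 22.97 W

22.97 W


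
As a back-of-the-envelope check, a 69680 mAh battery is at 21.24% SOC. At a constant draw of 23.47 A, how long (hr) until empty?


Convert: C_total = 69680 mAh = 69.68 Ah
Step 1: remaining = SOC/100 * C_total = 21.24/100 * 69.68 = 14.8 Ah
Step 2: t = remaining / I = 14.8 / 23.47 = 0.6306 hr

0.6306 hr


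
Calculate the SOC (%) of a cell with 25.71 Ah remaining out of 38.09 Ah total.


SOC% = 25.71 / 38.09 * 100 = 67.50%

67.50%


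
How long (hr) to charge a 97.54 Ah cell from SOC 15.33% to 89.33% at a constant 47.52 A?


delta_Ah = 97.54 * (89.33 - 15.33) / 100 = 72.18 Ah
t = delta_Ah / I = 72.18 / 47.52 = 1.519 hr

1.519 hr


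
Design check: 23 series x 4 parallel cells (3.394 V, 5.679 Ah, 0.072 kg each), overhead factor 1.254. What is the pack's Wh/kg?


Step 1: V_pack = 23 * 3.394 = 78.062 V
Step 2: C_pack = 4 * 5.679 = 22.716 Ah
Step 3: E_pack = V_pack * C_pack = 78.062 * 22.716 = 1773.3 Wh
Step 4: m_pack = 23 * 4 * 0.072 * 1.254 = 8.3065 kg
Step 5: ED = E_pack / m_pack = 1773.3 / 8.3065 = 213.5 Wh/kg

213.5 Wh/kg


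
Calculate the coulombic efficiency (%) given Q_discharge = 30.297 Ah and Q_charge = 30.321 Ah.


Coulombic efficiency = 30.297/30.321 * 100% = 99.92%

99.92%


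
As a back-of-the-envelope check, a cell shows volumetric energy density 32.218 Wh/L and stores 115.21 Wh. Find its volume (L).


V = E / ED = 115.21 / 32.218 = 3.576 L

3.576 L


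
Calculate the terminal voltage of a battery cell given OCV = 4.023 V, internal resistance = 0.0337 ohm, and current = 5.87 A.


V = OCV - I*R = 4.023 - 5.87 * 0.0337 = 3.825 V

3.825 V


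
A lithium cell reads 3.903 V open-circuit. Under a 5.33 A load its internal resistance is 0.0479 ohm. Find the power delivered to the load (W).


Step 1: V_terminal = OCV - I*R = 3.903 - 5.33 * 0.0479 = 3.6477 V
Step 2: P_out = V_terminal * I = 3.6477 * 5.33 = 19.44 W

19.44 W


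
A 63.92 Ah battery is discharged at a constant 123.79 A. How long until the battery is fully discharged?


Runtime = 63.92 Ah / 123.79 A = 0.5164 hr

0.5164 hr


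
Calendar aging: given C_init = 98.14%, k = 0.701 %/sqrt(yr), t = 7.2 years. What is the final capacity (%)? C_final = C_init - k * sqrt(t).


sqrt(t) = sqrt(7.2) = 2.6833
C_final = 98.14 - 0.701 * 2.6833 = 96.26%

96.26%


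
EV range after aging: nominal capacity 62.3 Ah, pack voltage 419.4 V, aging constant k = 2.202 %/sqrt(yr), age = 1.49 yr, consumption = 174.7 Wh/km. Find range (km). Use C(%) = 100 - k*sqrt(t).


Step 1: capacity retention = 100 - 2.202 * sqrt(1.49) = 100 - 2.202 * 1.2207 = 97.312%
Step 2: C_now = 62.3 * 97.312/100 = 60.625 Ah
Step 3: E_pack = V * C_now = 419.4 * 60.625 = 25426 Wh
Step 4: range = E_pack / consumption = 25426 / 174.7 = 145.5 km

145.5 km


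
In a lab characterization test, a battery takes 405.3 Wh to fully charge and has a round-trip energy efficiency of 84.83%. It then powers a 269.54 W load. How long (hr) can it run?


Step 1: E_discharge = eta/100 * E_charge = 84.83/100 * 405.3 = 343.82 Wh
Step 2: t = E_discharge / P = 343.82 / 269.54 = 1.276 hr

1.276 hr


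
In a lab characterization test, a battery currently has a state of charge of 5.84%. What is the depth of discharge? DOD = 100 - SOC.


DOD = 100 - SOC = 100 - 5.84 = 94.16%

94.16%


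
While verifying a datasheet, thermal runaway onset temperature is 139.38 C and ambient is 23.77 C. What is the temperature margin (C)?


Safety margin = 139.38 C - 23.77 C = 115.61 C

115.61 C


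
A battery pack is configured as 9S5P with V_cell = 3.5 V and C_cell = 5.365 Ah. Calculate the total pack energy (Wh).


E = Ns * Vcell * Np * Ccell = 9 * 3.5 * 5 * 5.365 = 845.0 Wh

845.0 Wh


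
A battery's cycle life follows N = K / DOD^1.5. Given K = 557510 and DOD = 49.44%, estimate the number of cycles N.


DOD^1.5 = 347.63
N = K / DOD^1.5 = 557510 / 347.63 = 1604

1604 cycles


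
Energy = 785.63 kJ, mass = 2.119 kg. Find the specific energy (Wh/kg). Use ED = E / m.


Convert: E = 785.63 kJ = 218.23 Wh
ED = E / m = 218.23 / 2.119 = 103.0 Wh/kg

103.0 Wh/kg


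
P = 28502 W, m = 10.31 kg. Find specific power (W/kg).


SP = P / m = 28502 / 10.31 = 2765 W/kg

2765 W/kg


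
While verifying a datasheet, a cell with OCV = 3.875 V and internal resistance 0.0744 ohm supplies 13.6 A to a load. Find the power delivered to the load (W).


Step 1: V_terminal = OCV - I*R = 3.875 - 13.6 * 0.0744 = 2.8632 V
Step 2: P_out = V_terminal * I = 2.8632 * 13.6 = 38.94 W

38.94 W


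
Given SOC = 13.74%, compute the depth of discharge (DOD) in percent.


DOD = 100 - SOC = 100 - 13.74 = 86.26%

86.26%


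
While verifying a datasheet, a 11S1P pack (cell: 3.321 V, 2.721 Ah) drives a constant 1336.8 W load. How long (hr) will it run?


Step 1: E_pack = Ns * V_cell * Np * C_cell = 11 * 3.321 * 1 * 2.721 = 99.401 Wh
Step 2: t = E_pack / P = 99.401 / 1336.8 = 0.07436 hr

0.07436 hr


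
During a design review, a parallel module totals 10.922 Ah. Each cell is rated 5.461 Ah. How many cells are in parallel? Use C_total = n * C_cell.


n = C_total / C_cell = 10.922 / 5.461 = 2

2


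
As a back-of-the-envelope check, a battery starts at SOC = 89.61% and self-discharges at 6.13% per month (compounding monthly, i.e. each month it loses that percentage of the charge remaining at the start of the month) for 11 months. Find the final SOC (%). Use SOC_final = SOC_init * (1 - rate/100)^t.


decay = (1 - 6.13/100)^11 = 0.49865
SOC_final = 89.61 * 0.49865 = 44.68%

44.68%


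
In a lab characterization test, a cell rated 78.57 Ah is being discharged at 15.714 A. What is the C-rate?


Rearranging: C_rate = 15.714 / 78.57 = 0.2C

0.2C


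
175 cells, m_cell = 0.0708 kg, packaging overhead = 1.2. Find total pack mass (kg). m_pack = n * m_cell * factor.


m_pack = n * m_cell * overhead = 175 * 0.0708 * 1.2 = 14.87 kg

14.87 kg


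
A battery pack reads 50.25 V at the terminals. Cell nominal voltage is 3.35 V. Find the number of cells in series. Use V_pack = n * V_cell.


n = V_pack / V_cell = 50.25 / 3.35 = 15

15


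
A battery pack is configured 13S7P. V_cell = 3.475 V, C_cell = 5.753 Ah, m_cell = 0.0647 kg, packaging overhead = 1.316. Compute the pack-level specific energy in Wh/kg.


Step 1: V_pack = 13 * 3.475 = 45.175 V
Step 2: C_pack = 7 * 5.753 = 40.271 Ah
Step 3: E_pack = V_pack * C_pack = 45.175 * 40.271 = 1819.2 Wh
Step 4: m_pack = 13 * 7 * 0.0647 * 1.316 = 7.7482 kg
Step 5: ED = E_pack / m_pack = 1819.2 / 7.7482 = 234.8 Wh/kg

234.8 Wh/kg


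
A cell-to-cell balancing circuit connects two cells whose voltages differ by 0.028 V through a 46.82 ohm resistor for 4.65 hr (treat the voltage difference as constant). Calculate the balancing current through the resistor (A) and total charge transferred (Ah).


I_bal = dV / R = 0.028 / 46.82 = 5.9804e-04 A
Q = I_bal * t = 5.9804e-04 * 4.65 = 0.002781 Ah

I=5.9804e-04 A, Q=0.002781 Ah


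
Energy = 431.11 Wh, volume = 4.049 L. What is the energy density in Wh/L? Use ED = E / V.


Volumetric ED = 431.11 Wh / 4.049 L = 106.5 Wh/L

106.5 Wh/L


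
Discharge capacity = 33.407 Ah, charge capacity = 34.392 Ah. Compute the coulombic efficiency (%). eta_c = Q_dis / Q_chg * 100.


eta_c = Q_dis / Q_chg * 100 = 33.407 / 34.392 * 100 = 97.14%

97.14%


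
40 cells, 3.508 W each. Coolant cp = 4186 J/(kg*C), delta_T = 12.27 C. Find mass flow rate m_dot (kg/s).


Step 1: Total heat Q = 40 * 3.508 W = 140.32 W
Step 2: denom = cp * dT = 4186 * 12.27 = 51362
Step 3: m_dot = 140.32 / 51362 = 0.002732 kg/s

0.002732 kg/s


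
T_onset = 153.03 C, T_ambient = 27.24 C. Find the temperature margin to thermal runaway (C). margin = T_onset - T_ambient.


margin = T_onset - T_ambient = 153.03 - 27.24 = 125.79 C

125.79 C


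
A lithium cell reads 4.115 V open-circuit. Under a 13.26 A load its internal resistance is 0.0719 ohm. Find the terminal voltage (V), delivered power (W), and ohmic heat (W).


Step 1: V_terminal = OCV - I*R = 4.115 - 13.26 * 0.0719 = 3.1616 V
Step 2: P_out = V_terminal * I = 3.1616 * 13.26 = 41.92 W
Step 3: Q = I^2 * R = 13.26^2 * 0.0719 = 12.64 W

V=3.1616 V, P=41.92 W, Q=12.64 W


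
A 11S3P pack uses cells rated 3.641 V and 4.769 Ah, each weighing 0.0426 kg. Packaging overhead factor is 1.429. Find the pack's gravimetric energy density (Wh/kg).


Step 1: V_pack = 11 * 3.641 = 40.051 V
Step 2: C_pack = 3 * 4.769 = 14.307 Ah
Step 3: E_pack = V_pack * C_pack = 40.051 * 14.307 = 573.01 Wh
Step 4: m_pack = 11 * 3 * 0.0426 * 1.429 = 2.0089 kg
Step 5: ED = E_pack / m_pack = 573.01 / 2.0089 = 285.2 Wh/kg

285.2 Wh/kg


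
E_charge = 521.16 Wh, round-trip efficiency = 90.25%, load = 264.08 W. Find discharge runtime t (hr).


Step 1: E_discharge = eta/100 * E_charge = 90.25/100 * 521.16 = 470.35 Wh
Step 2: t = E_discharge / P = 470.35 / 264.08 = 1.781 hr

1.781 hr


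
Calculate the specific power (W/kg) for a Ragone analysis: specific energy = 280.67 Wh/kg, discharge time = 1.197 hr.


P_specific = E / t = 280.67 / 1.197 = 234.5 W/kg

234.5 W/kg


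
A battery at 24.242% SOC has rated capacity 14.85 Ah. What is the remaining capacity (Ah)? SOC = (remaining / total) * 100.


remaining = SOC / 100 * total = 24.242 / 100 * 14.85 = 3.600 Ah

3.600 Ah


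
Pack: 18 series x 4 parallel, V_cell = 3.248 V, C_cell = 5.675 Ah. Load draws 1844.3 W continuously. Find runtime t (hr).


Step 1: E_pack = Ns * V_cell * Np * C_cell = 18 * 3.248 * 4 * 5.675 = 1327.1 Wh
Step 2: t = E_pack / P = 1327.1 / 1844.3 = 0.7196 hr

0.7196 hr


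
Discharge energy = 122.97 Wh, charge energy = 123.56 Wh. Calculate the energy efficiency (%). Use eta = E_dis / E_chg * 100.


eta_e = E_dis / E_chg * 100 = 122.97 / 123.56 * 100 = 99.52%

99.52%


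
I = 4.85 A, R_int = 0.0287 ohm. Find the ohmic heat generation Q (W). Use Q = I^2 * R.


I^2 = 23.523
Q = 23.523 * 0.0287 = 0.6751 W

0.6751 W


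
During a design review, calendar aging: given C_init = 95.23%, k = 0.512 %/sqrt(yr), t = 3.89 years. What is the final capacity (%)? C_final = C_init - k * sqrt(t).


sqrt(t) = sqrt(3.89) = 1.9723
C_final = 95.23 - 0.512 * 1.9723 = 94.22%

94.22%


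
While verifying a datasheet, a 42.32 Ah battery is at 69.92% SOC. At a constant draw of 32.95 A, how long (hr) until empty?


Step 1: remaining = SOC/100 * C_total = 69.92/100 * 42.32 = 29.59 Ah
Step 2: t = remaining / I = 29.59 / 32.95 = 0.8980 hr

0.8980 hr


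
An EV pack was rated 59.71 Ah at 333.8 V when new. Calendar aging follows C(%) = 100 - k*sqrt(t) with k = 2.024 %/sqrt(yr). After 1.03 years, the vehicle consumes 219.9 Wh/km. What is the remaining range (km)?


Step 1: capacity retention = 100 - 2.024 * sqrt(1.03) = 100 - 2.024 * 1.0149 = 97.946%
Step 2: C_now = 59.71 * 97.946/100 = 58.484 Ah
Step 3: E_pack = V * C_now = 333.8 * 58.484 = 19522 Wh
Step 4: range = E_pack / consumption = 19522 / 219.9 = 88.78 km

88.78 km


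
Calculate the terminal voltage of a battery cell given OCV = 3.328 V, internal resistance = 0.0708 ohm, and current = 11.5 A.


IR drop = 11.5 * 0.0708 = 0.8142 V
V = 3.328 - 0.8142 = 2.514 V

2.514 V


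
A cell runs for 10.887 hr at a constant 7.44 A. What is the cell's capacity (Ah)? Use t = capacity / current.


C = I * t = 7.44 * 10.887 = 81.00 Ah

81.00 Ah


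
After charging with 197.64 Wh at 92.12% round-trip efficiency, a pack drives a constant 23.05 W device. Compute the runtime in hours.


Step 1: E_discharge = eta/100 * E_charge = 92.12/100 * 197.64 = 182.07 Wh
Step 2: t = E_discharge / P = 182.07 / 23.05 = 7.899 hr

7.899 hr


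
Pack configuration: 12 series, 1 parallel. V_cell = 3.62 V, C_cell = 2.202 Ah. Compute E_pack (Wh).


V_pack = 12 * 3.62 = 43.44 V
C_pack = 1 * 2.202 = 2.202 Ah
E = V_pack * C_pack = 43.44 * 2.202 = 95.65 Wh

95.65 Wh


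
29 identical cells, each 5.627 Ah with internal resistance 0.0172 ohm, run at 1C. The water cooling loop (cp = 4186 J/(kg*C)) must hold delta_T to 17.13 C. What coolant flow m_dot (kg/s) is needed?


Step 1: I = 1 * 5.627 = 5.627 A
Step 2: Q_cell = I^2 * R = 5.627^2 * 0.0172 = 0.54461 W
Step 3: Q_total = 29 * 0.54461 = 15.794 W
Step 4: m_dot = Q_total / (cp * dT) = 15.794 / (4186 * 17.13) = 2.203e-04 kg/s

2.203e-04 kg/s


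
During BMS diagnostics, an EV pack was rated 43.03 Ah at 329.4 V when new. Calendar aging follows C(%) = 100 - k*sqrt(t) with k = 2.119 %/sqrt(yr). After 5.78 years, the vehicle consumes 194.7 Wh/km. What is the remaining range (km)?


Step 1: capacity retention = 100 - 2.119 * sqrt(5.78) = 100 - 2.119 * 2.4042 = 94.906%
Step 2: C_now = 43.03 * 94.906/100 = 40.838 Ah
Step 3: E_pack = V * C_now = 329.4 * 40.838 = 13452 Wh
Step 4: range = E_pack / consumption = 13452 / 194.7 = 69.09 km

69.09 km
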